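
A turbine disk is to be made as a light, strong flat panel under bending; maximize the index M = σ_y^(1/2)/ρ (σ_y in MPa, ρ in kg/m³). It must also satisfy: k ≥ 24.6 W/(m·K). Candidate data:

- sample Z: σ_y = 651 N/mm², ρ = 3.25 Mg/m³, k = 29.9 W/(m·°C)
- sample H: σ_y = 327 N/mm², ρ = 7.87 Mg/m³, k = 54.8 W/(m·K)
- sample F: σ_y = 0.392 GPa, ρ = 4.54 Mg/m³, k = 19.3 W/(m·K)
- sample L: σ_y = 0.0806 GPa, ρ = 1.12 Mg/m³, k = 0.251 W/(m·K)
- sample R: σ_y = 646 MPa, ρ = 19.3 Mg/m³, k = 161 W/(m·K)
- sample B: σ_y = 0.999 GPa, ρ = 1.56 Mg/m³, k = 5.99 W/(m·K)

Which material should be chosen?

Screen on constraints: k ≥ 24.6 W/(m·K). Survivors: sample Z, sample H, sample R.
Normalizing units and computing the index:
  sample Z: σ_y = 651.0 MPa, ρ = 3250 kg/m³
  sample H: σ_y = 327.0 MPa, ρ = 7870 kg/m³
  sample R: σ_y = 646.0 MPa, ρ = 19300 kg/m³
  sample Z: M = 7.85×10⁻³
  sample H: M = 2.30×10⁻³
  sample R: M = 1.32×10⁻³
The maximum is for sample Z.

sample Z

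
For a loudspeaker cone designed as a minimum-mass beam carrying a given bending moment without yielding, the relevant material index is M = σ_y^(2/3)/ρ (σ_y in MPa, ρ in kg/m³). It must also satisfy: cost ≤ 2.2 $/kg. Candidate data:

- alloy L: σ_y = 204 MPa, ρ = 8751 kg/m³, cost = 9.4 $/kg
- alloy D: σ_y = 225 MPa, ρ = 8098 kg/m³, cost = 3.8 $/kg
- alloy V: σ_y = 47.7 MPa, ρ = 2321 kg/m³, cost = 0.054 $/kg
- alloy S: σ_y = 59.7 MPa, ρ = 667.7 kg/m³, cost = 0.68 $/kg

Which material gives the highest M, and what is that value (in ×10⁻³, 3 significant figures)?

Screen on constraints: cost ≤ 2.2 $/kg. Survivors: alloy V, alloy S.
Evaluate M for each candidate:
  alloy S: M = 22.9×10⁻³
  alloy V: M = 5.67×10⁻³
Highest index: alloy S.

alloy S, M = 22.9×10⁻³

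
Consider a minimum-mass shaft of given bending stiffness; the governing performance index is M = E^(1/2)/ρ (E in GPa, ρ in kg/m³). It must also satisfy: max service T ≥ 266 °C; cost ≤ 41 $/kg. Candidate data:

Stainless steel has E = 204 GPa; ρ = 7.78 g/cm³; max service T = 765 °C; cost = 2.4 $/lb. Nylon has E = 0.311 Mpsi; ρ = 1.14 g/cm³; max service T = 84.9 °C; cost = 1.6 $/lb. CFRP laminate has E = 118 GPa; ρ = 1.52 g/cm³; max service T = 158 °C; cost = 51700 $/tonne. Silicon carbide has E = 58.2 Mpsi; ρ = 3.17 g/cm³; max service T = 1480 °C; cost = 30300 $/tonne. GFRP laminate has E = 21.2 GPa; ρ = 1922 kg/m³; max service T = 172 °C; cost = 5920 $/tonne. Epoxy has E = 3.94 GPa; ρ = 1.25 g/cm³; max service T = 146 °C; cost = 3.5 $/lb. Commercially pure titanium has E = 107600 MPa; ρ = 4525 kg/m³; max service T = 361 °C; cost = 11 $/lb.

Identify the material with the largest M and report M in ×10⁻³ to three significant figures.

silicon carbide, M = 6.32×10⁻³

Screen on constraints: max service T ≥ 266 °C; cost ≤ 41 $/kg. Survivors: stainless steel, silicon carbide, commercially pure titanium.
Convert each candidate to consistent units, then evaluate M:
  stainless steel: E = 204.0 GPa, ρ = 7780 kg/m³
  silicon carbide: E = 401.3 GPa, ρ = 3170 kg/m³
  commercially pure titanium: E = 107.6 GPa, ρ = 4525 kg/m³
  silicon carbide: M = 6.32×10⁻³
  commercially pure titanium: M = 2.29×10⁻³
  stainless steel: M = 1.84×10⁻³
The maximum is for silicon carbide.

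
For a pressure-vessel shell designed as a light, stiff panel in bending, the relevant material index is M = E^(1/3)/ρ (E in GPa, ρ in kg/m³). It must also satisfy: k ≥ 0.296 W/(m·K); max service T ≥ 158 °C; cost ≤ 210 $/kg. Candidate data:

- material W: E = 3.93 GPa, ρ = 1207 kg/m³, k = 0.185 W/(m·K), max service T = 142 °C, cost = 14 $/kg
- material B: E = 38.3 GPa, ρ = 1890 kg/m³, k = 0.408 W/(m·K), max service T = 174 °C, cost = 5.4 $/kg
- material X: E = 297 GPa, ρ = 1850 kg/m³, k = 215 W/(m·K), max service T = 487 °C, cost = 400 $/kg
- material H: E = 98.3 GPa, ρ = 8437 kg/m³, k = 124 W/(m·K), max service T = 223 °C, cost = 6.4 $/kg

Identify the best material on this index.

Screen on constraints: k ≥ 0.296 W/(m·K); max service T ≥ 158 °C; cost ≤ 210 $/kg. Survivors: material B, material H.
Per-candidate index values:
  material B: M = 1.78×10⁻³
  material H: M = 0.547×10⁻³
Material B has the largest M.

material B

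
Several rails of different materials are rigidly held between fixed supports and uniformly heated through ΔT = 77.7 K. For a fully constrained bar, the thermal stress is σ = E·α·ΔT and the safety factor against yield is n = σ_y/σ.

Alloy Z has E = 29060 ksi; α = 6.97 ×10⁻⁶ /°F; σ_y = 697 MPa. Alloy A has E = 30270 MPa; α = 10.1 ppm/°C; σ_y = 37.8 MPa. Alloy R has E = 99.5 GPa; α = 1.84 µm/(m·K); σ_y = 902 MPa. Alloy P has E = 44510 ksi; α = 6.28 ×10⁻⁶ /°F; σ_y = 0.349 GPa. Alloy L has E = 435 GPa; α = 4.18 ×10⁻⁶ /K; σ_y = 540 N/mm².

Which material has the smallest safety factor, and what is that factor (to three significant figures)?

alloy P, n = 1.29

Converting E to GPa, α to ×10⁻⁶/K, σ_y to MPa, then σ and n for each:
  alloy Z: E = 200.4, α = 12.5, σ_y = 697.0 → σ = 195 MPa, n = 3.57
  alloy A: E = 30.27, α = 10.1, σ_y = 37.80 → σ = 23.8 MPa, n = 1.59
  alloy R: E = 99.50, α = 1.84, σ_y = 902.0 → σ = 14.2 MPa, n = 63.4
  alloy P: E = 306.9, α = 11.3, σ_y = 349.0 → σ = 270 MPa, n = 1.29
  alloy L: E = 435.0, α = 4.18, σ_y = 540.0 → σ = 141 MPa, n = 3.82
Alloy P has the lowest safety factor, n = 1.29.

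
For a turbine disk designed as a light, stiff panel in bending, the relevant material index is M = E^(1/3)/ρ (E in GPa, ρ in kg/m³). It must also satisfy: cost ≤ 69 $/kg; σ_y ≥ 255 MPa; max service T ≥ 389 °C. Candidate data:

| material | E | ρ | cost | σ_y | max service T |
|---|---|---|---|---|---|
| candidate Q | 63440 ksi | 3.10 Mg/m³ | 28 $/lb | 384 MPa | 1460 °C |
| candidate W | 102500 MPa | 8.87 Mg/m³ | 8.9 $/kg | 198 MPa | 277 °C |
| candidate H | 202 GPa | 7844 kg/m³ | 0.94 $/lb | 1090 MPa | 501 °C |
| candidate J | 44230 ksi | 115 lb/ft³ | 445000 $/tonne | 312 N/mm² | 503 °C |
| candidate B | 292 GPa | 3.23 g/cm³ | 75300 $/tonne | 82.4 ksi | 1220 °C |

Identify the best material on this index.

candidate Q

Screen on constraints: cost ≤ 69 $/kg; σ_y ≥ 255 MPa; max service T ≥ 389 °C. Survivors: candidate Q, candidate H.
In SI units:
  candidate Q: E = 437.4 GPa, ρ = 3100 kg/m³
  candidate H: E = 202.0 GPa, ρ = 7844 kg/m³
  candidate Q: M = 2.45×10⁻³
  candidate H: M = 0.748×10⁻³
Candidate Q has the largest M.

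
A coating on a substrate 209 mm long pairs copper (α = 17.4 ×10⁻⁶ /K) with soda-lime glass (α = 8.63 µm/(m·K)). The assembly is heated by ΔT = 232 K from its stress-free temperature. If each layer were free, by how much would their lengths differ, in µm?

425 µm

Δα = |17.4 − 8.63|×10⁻⁶/K = 8.77×10⁻⁶/K.
ΔL_mismatch = Δα·L·ΔT = 8.77×10⁻⁶ × 209.0 mm × 232.0 K = 425 µm.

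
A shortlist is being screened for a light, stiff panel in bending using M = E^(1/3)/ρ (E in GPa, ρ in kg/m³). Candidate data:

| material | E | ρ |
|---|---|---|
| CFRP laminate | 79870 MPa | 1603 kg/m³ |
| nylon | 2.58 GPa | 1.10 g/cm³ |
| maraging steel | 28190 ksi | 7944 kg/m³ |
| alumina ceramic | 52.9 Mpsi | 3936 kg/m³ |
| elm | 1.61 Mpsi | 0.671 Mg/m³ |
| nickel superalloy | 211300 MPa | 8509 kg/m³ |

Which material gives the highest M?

elm

Normalizing units and computing the index:
  CFRP laminate: E = 79.87 GPa, ρ = 1603 kg/m³
  nylon: E = 2.580 GPa, ρ = 1100 kg/m³
  maraging steel: E = 194.4 GPa, ρ = 7944 kg/m³
  alumina ceramic: E = 364.7 GPa, ρ = 3936 kg/m³
  elm: E = 11.10 GPa, ρ = 671.0 kg/m³
  nickel superalloy: E = 211.3 GPa, ρ = 8509 kg/m³
  elm: M = 3.32×10⁻³
  CFRP laminate: M = 2.69×10⁻³
  alumina ceramic: M = 1.82×10⁻³
  nylon: M = 1.25×10⁻³
  maraging steel: M = 0.729×10⁻³
  nickel superalloy: M = 0.700×10⁻³
Highest index: elm.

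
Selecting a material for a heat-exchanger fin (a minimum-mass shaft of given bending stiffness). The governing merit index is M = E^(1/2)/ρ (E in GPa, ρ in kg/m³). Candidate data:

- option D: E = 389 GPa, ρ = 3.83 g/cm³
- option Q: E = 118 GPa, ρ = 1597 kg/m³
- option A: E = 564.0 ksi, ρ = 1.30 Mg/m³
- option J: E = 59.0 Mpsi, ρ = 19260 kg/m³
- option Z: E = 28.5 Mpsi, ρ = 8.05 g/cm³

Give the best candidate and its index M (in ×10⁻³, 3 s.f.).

option Q, M = 6.80×10⁻³

After converting to SI:
  option D: E = 389.0 GPa, ρ = 3830 kg/m³
  option Q: E = 118.0 GPa, ρ = 1597 kg/m³
  option A: E = 3.889 GPa, ρ = 1300 kg/m³
  option J: E = 406.8 GPa, ρ = 19260 kg/m³
  option Z: E = 196.5 GPa, ρ = 8050 kg/m³
  option Q: M = 6.80×10⁻³
  option D: M = 5.15×10⁻³
  option Z: M = 1.74×10⁻³
  option A: M = 1.52×10⁻³
  option J: M = 1.05×10⁻³
Highest index: option Q.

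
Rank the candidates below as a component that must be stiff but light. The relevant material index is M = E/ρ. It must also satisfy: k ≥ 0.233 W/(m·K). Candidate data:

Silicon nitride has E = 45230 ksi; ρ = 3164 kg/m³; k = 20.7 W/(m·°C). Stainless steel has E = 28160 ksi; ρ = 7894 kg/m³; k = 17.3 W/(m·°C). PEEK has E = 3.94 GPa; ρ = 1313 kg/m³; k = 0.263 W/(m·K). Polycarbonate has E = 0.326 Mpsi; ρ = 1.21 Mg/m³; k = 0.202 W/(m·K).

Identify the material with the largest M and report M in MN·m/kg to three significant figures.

Screen on constraints: k ≥ 0.233 W/(m·K). Survivors: silicon nitride, stainless steel, PEEK.
In SI units:
  silicon nitride: E = 311.8 GPa, ρ = 3164 kg/m³
  stainless steel: E = 194.2 GPa, ρ = 7894 kg/m³
  PEEK: E = 3.940 GPa, ρ = 1313 kg/m³
  silicon nitride: M = 98.6 MN·m/kg
  stainless steel: M = 24.6 MN·m/kg
  PEEK: M = 3.00 MN·m/kg
Highest index: silicon nitride.

silicon nitride, M = 98.6 MN·m/kg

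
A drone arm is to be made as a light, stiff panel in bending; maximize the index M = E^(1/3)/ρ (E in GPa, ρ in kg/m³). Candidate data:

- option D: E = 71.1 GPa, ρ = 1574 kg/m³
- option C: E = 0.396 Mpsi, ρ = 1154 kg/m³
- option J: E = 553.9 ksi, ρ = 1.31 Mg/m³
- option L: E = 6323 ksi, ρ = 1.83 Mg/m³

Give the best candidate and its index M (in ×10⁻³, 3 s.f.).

After converting to SI:
  option D: E = 71.10 GPa, ρ = 1574 kg/m³
  option C: E = 2.730 GPa, ρ = 1154 kg/m³
  option J: E = 3.819 GPa, ρ = 1310 kg/m³
  option L: E = 43.60 GPa, ρ = 1830 kg/m³
  option D: M = 2.63×10⁻³
  option L: M = 1.92×10⁻³
  option C: M = 1.21×10⁻³
  option J: M = 1.19×10⁻³
Option D ranks first.

option D, M = 2.63×10⁻³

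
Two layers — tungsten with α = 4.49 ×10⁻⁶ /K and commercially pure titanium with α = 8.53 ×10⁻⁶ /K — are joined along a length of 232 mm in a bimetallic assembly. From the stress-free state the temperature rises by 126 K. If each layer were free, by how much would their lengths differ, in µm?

118 µm

Δα = |4.49 − 8.53|×10⁻⁶/K = 4.04×10⁻⁶/K.
ΔL_mismatch = Δα·L·ΔT = 4.04×10⁻⁶ × 232.0 mm × 126.0 K = 118 µm.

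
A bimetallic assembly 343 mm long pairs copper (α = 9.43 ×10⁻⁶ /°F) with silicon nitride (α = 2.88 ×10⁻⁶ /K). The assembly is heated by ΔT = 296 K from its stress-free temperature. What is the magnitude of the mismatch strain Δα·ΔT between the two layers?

copper: α = 9.43×10⁻⁶/°F × 9/5 = 17.0×10⁻⁶/K.
Δα = |17.0 − 2.88|×10⁻⁶/K = 14.1×10⁻⁶/K.
Mismatch strain = Δα·ΔT = 14.1×10⁻⁶ × 296.0 = 4.17×10⁻³.

4.17×10⁻³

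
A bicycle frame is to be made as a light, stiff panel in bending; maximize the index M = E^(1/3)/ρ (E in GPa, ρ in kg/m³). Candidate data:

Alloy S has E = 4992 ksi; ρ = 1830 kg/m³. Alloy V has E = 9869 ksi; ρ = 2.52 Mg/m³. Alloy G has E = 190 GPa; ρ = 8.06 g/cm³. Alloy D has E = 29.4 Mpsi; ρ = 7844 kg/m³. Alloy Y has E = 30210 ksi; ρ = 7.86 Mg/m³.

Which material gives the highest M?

Putting every candidate on a common basis:
  alloy S: E = 34.42 GPa, ρ = 1830 kg/m³
  alloy V: E = 68.04 GPa, ρ = 2520 kg/m³
  alloy G: E = 190.0 GPa, ρ = 8060 kg/m³
  alloy D: E = 202.7 GPa, ρ = 7844 kg/m³
  alloy Y: E = 208.3 GPa, ρ = 7860 kg/m³
  alloy S: M = 1.78×10⁻³
  alloy V: M = 1.62×10⁻³
  alloy Y: M = 0.754×10⁻³
  alloy D: M = 0.749×10⁻³
  alloy G: M = 0.713×10⁻³
Alloy S has the largest M.

alloy S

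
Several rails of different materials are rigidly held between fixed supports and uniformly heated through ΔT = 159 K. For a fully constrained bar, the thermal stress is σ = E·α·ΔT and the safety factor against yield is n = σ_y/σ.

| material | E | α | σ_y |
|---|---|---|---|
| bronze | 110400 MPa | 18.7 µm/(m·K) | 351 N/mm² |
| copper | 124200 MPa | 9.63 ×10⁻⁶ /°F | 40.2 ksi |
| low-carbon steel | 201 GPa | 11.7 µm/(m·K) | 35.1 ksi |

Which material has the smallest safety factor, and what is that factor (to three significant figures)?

low-carbon steel, n = 0.647

With everything in SI (GPa, ×10⁻⁶/K, MPa):
  bronze: E = 110.4, α = 18.7, σ_y = 351.0 → σ = 328 MPa, n = 1.07
  copper: E = 124.2, α = 17.3, σ_y = 277.2 → σ = 342 MPa, n = 0.810
  low-carbon steel: E = 201.0, α = 11.7, σ_y = 242.0 → σ = 374 MPa, n = 0.647
The minimum is low-carbon steel at n = 0.647.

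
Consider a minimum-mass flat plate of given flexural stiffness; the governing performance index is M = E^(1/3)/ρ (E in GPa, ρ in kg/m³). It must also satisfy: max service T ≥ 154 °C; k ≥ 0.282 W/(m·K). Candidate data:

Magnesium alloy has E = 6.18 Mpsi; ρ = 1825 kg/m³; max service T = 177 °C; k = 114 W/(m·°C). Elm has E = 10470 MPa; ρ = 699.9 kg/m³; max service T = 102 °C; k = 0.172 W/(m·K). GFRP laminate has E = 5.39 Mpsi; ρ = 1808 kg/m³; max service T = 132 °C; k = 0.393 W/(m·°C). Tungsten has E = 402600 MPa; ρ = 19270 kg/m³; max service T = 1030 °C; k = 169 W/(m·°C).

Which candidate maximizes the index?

magnesium alloy

Screen on constraints: max service T ≥ 154 °C; k ≥ 0.282 W/(m·K). Survivors: magnesium alloy, tungsten.
Putting every candidate on a common basis:
  magnesium alloy: E = 42.61 GPa, ρ = 1825 kg/m³
  tungsten: E = 402.6 GPa, ρ = 19270 kg/m³
  magnesium alloy: M = 1.91×10⁻³
  tungsten: M = 0.383×10⁻³
The maximum is for magnesium alloy.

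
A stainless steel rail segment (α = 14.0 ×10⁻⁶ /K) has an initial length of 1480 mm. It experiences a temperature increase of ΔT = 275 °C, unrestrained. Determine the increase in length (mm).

5.70 mm

ΔL = α·L₀·ΔT = 14.0×10⁻⁶ × 1480 mm × 275.0 K = 5.70 mm.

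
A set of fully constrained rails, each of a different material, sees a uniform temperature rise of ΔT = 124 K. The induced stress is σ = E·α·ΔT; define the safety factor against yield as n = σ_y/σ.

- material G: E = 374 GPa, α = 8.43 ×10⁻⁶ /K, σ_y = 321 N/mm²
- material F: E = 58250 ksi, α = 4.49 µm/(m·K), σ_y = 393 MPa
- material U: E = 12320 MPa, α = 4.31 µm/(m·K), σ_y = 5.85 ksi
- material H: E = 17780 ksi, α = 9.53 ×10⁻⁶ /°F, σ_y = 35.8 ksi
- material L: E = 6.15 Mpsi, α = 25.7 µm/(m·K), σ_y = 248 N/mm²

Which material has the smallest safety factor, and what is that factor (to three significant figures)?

material G, n = 0.821

With everything in SI (GPa, ×10⁻⁶/K, MPa):
  material G: E = 374.0, α = 8.43, σ_y = 321.0 → σ = 391 MPa, n = 0.821
  material F: E = 401.6, α = 4.49, σ_y = 393.0 → σ = 224 MPa, n = 1.76
  material U: E = 12.32, α = 4.31, σ_y = 40.33 → σ = 6.58 MPa, n = 6.13
  material H: E = 122.6, α = 17.2, σ_y = 246.8 → σ = 261 MPa, n = 0.947
  material L: E = 42.40, α = 25.7, σ_y = 248.0 → σ = 135 MPa, n = 1.84
The minimum is material G at n = 0.821.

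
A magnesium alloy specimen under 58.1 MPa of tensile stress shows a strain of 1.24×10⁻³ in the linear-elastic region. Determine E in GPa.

E = σ/ε = 58.1 MPa / 1.24×10⁻³ = 46850 MPa = 46.9 GPa.

46.9 GPa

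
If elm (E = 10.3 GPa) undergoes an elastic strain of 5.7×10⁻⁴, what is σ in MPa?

5.87 MPa

σ = E·ε = 10300 MPa × 5.7×10⁻⁴ = 5.87 MPa.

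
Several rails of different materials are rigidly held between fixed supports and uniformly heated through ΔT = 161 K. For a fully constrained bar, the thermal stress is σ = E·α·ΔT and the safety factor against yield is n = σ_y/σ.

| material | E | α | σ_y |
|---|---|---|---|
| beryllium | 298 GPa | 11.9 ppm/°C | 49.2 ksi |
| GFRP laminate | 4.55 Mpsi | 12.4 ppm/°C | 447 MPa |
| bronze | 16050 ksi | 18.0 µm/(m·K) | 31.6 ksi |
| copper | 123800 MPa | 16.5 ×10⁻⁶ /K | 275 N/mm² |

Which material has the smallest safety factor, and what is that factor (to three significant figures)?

beryllium, n = 0.594

Converting E to GPa, α to ×10⁻⁶/K, σ_y to MPa, then σ and n for each:
  beryllium: E = 298.0, α = 11.9, σ_y = 339.2 → σ = 571 MPa, n = 0.594
  GFRP laminate: E = 31.37, α = 12.4, σ_y = 447.0 → σ = 62.6 MPa, n = 7.14
  bronze: E = 110.7, α = 18.0, σ_y = 217.9 → σ = 321 MPa, n = 0.679
  copper: E = 123.8, α = 16.5, σ_y = 275.0 → σ = 329 MPa, n = 0.836
Smallest n: beryllium with n = 0.594.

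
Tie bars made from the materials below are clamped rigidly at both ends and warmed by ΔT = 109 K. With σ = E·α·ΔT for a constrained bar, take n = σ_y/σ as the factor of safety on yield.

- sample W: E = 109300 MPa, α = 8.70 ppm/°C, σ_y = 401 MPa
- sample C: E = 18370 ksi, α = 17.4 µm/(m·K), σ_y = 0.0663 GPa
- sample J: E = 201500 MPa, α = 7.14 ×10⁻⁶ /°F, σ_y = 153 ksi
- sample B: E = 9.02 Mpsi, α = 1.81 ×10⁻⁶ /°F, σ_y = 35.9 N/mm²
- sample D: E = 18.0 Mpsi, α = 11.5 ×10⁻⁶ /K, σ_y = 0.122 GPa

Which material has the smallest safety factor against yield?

sample C

With everything in SI (GPa, ×10⁻⁶/K, MPa):
  sample W: E = 109.3, α = 8.70, σ_y = 401.0 → σ = 104 MPa, n = 3.87
  sample C: E = 126.7, α = 17.4, σ_y = 66.30 → σ = 240 MPa, n = 0.276
  sample J: E = 201.5, α = 12.9, σ_y = 1055 → σ = 282 MPa, n = 3.74
  sample B: E = 62.19, α = 3.26, σ_y = 35.90 → σ = 22.1 MPa, n = 1.63
  sample D: E = 124.1, α = 11.5, σ_y = 122.0 → σ = 156 MPa, n = 0.784
Sample C has the lowest safety factor, n = 0.276.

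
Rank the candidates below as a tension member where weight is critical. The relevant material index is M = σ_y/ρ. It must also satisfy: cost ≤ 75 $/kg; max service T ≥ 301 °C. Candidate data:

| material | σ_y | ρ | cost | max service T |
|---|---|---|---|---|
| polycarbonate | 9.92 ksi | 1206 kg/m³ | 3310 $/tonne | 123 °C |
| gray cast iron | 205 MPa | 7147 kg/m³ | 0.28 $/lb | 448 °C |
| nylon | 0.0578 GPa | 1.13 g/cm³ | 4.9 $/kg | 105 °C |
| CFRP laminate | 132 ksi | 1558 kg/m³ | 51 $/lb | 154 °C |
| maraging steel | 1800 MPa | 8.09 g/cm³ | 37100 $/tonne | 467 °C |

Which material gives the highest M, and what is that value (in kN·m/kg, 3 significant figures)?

maraging steel, M = 222 kN·m/kg

Screen on constraints: cost ≤ 75 $/kg; max service T ≥ 301 °C. Survivors: gray cast iron, maraging steel.
Normalizing units and computing the index:
  gray cast iron: σ_y = 205.0 MPa, ρ = 7147 kg/m³
  maraging steel: σ_y = 1800 MPa, ρ = 8090 kg/m³
  maraging steel: M = 222 kN·m/kg
  gray cast iron: M = 28.7 kN·m/kg
Maraging steel ranks first.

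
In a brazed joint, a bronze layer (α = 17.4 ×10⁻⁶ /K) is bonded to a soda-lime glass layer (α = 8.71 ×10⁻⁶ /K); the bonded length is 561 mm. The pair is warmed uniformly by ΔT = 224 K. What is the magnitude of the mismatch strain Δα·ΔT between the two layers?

Δα = |17.4 − 8.71|×10⁻⁶/K = 8.69×10⁻⁶/K.
Mismatch strain = Δα·ΔT = 8.69×10⁻⁶ × 224.0 = 1.95×10⁻³.

1.95×10⁻³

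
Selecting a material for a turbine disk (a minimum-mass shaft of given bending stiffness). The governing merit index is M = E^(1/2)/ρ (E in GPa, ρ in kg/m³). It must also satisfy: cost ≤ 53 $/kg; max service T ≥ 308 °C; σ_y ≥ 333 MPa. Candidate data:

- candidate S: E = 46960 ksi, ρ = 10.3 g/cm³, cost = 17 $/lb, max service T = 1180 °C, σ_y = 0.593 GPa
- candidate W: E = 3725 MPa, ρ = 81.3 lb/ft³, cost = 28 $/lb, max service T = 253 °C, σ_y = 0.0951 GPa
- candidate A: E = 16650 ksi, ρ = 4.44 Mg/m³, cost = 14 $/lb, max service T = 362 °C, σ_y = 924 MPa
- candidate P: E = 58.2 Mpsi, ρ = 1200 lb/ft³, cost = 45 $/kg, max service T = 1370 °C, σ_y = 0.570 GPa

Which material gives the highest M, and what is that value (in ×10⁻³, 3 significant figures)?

Screen on constraints: cost ≤ 53 $/kg; max service T ≥ 308 °C; σ_y ≥ 333 MPa. Survivors: candidate S, candidate A, candidate P.
After converting to SI:
  candidate S: E = 323.8 GPa, ρ = 10300 kg/m³
  candidate A: E = 114.8 GPa, ρ = 4440 kg/m³
  candidate P: E = 401.3 GPa, ρ = 19220 kg/m³
  candidate A: M = 2.41×10⁻³
  candidate S: M = 1.75×10⁻³
  candidate P: M = 1.04×10⁻³
Candidate A has the largest M.

candidate A, M = 2.41×10⁻³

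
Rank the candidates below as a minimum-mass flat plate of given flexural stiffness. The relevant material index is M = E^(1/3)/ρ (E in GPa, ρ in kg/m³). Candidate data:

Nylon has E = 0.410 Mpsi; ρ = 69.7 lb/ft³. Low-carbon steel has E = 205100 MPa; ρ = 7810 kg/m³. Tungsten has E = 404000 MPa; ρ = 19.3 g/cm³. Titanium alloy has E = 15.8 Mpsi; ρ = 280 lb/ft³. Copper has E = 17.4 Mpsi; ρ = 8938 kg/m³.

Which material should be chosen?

nylon

Normalizing units and computing the index:
  nylon: E = 2.827 GPa, ρ = 1116 kg/m³
  low-carbon steel: E = 205.1 GPa, ρ = 7810 kg/m³
  tungsten: E = 404.0 GPa, ρ = 19300 kg/m³
  titanium alloy: E = 108.9 GPa, ρ = 4485 kg/m³
  copper: E = 120.0 GPa, ρ = 8938 kg/m³
  nylon: M = 1.27×10⁻³
  titanium alloy: M = 1.06×10⁻³
  low-carbon steel: M = 0.755×10⁻³
  copper: M = 0.552×10⁻³
  tungsten: M = 0.383×10⁻³
Highest index: nylon.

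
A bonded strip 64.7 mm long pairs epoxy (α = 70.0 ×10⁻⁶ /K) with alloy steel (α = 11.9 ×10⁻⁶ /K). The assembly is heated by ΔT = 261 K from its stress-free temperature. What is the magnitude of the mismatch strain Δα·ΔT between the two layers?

0.0152

Δα = |70.0 − 11.9|×10⁻⁶/K = 58.1×10⁻⁶/K.
Mismatch strain = Δα·ΔT = 58.1×10⁻⁶ × 261.0 = 0.0152.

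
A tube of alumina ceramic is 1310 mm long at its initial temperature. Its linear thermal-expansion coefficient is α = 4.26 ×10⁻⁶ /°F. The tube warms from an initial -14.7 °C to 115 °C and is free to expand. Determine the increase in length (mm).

Convert α: 4.26×10⁻⁶/°F × (9/5) = 7.67×10⁻⁶/K.
ΔT = 115 − (-14.7) = 129.7 K.
ΔL = α·L₀·ΔT = 7.67×10⁻⁶ × 1310 mm × 129.7 K = 1.30 mm.

1.30 mm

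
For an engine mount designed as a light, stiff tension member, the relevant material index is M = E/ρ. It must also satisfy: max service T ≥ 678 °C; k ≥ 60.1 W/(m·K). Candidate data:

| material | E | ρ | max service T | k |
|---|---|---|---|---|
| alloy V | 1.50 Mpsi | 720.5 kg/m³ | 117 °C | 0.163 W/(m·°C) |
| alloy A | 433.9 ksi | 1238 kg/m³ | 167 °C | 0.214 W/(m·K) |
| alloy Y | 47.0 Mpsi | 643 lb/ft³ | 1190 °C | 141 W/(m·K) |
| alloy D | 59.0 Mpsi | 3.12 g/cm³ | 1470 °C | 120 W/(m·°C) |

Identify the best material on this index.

alloy D

Screen on constraints: max service T ≥ 678 °C; k ≥ 60.1 W/(m·K). Survivors: alloy Y, alloy D.
In SI units:
  alloy Y: E = 324.1 GPa, ρ = 10300 kg/m³
  alloy D: E = 406.8 GPa, ρ = 3120 kg/m³
  alloy D: M = 130 MN·m/kg
  alloy Y: M = 31.5 MN·m/kg
Alloy D ranks first.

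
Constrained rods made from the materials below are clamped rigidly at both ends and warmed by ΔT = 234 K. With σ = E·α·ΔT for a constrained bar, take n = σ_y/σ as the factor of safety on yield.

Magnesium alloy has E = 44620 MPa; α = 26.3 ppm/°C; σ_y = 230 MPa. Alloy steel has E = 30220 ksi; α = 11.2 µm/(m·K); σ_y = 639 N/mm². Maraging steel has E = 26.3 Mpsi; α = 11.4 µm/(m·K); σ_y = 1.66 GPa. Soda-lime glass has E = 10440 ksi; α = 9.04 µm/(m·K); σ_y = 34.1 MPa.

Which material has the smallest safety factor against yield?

soda-lime glass

In consistent units (E in GPa, α in ×10⁻⁶/K, σ_y in MPa):
  magnesium alloy: E = 44.62, α = 26.3, σ_y = 230.0 → σ = 275 MPa, n = 0.838
  alloy steel: E = 208.4, α = 11.2, σ_y = 639.0 → σ = 546 MPa, n = 1.17
  maraging steel: E = 181.3, α = 11.4, σ_y = 1660 → σ = 484 MPa, n = 3.43
  soda-lime glass: E = 71.98, α = 9.04, σ_y = 34.10 → σ = 152 MPa, n = 0.224
Smallest n: soda-lime glass with n = 0.224.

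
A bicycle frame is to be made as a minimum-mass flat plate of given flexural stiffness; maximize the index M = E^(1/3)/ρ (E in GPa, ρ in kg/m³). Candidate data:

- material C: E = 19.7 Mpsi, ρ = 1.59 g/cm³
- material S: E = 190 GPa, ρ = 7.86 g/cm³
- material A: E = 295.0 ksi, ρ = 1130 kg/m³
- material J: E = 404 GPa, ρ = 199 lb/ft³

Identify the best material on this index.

Putting every candidate on a common basis:
  material C: E = 135.8 GPa, ρ = 1590 kg/m³
  material S: E = 190.0 GPa, ρ = 7860 kg/m³
  material A: E = 2.034 GPa, ρ = 1130 kg/m³
  material J: E = 404.0 GPa, ρ = 3188 kg/m³
  material C: M = 3.23×10⁻³
  material J: M = 2.32×10⁻³
  material A: M = 1.12×10⁻³
  material S: M = 0.731×10⁻³
Material C ranks first.

material C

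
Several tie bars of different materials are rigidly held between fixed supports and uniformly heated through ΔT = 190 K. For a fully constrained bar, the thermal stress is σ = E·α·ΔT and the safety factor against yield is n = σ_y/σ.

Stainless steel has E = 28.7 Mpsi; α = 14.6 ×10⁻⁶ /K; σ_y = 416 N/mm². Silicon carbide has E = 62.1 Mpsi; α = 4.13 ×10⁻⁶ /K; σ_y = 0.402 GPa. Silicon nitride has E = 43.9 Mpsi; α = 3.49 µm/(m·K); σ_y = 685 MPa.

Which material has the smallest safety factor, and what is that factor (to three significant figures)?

stainless steel, n = 0.758

Per material, after unit conversion:
  stainless steel: E = 197.9, α = 14.6, σ_y = 416.0 → σ = 549 MPa, n = 0.758
  silicon carbide: E = 428.2, α = 4.13, σ_y = 402.0 → σ = 336 MPa, n = 1.20
  silicon nitride: E = 302.7, α = 3.49, σ_y = 685.0 → σ = 201 MPa, n = 3.41
Stainless steel has the lowest safety factor, n = 0.758.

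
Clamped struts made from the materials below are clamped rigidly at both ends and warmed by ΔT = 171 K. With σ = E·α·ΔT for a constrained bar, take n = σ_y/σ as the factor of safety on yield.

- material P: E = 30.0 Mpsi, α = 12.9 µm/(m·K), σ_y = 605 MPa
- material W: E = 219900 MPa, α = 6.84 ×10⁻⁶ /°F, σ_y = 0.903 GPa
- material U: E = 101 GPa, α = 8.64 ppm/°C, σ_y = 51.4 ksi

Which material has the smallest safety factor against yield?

material P

In consistent units (E in GPa, α in ×10⁻⁶/K, σ_y in MPa):
  material P: E = 206.8, α = 12.9, σ_y = 605.0 → σ = 456 MPa, n = 1.33
  material W: E = 219.9, α = 12.3, σ_y = 903.0 → σ = 463 MPa, n = 1.95
  material U: E = 101.0, α = 8.64, σ_y = 354.4 → σ = 149 MPa, n = 2.37
The minimum is material P at n = 1.33.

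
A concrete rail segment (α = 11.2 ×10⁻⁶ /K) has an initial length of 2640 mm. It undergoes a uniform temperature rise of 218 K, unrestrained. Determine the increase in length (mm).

ΔL = α·L₀·ΔT = 11.2×10⁻⁶ × 2640 mm × 218.0 K = 6.45 mm.

6.45 mm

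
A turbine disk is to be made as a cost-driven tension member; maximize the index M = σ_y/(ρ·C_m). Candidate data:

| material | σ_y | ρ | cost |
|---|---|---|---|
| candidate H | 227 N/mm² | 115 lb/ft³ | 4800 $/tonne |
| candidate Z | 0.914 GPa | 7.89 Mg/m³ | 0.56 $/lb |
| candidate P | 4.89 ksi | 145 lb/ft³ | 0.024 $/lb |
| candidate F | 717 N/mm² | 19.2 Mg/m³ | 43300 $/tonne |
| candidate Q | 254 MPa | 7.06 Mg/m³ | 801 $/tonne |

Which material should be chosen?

Convert each candidate to consistent units, then evaluate M:
  candidate H: σ_y = 227.0 MPa, ρ = 1842 kg/m³, cost = 4.800 $/kg
  candidate Z: σ_y = 914.0 MPa, ρ = 7890 kg/m³, cost = 1.235 $/kg
  candidate P: σ_y = 33.72 MPa, ρ = 2323 kg/m³, cost = 0.05291 $/kg
  candidate F: σ_y = 717.0 MPa, ρ = 19200 kg/m³, cost = 43.30 $/kg
  candidate Q: σ_y = 254.0 MPa, ρ = 7060 kg/m³, cost = 0.8010 $/kg
  candidate P: M = 274 kN·m per $
  candidate Z: M = 93.8 kN·m per $
  candidate Q: M = 44.9 kN·m per $
  candidate H: M = 25.7 kN·m per $
  candidate F: M = 0.862 kN·m per $
Highest index: candidate P.

candidate P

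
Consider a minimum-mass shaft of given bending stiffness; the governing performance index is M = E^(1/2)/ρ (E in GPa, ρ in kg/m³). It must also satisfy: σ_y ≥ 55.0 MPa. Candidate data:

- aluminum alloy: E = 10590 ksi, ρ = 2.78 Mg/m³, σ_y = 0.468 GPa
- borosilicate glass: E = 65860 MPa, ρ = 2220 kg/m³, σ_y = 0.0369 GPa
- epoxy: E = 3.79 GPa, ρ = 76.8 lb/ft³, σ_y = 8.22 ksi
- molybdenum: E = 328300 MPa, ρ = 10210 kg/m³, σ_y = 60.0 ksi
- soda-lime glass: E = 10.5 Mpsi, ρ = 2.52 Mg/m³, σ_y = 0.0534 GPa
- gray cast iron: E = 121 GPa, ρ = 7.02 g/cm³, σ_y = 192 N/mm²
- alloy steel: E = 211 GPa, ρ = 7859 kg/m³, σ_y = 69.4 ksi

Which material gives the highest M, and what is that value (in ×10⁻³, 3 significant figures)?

Screen on constraints: σ_y ≥ 55.0 MPa. Survivors: aluminum alloy, epoxy, molybdenum, gray cast iron, alloy steel.
Convert each candidate to consistent units, then evaluate M:
  aluminum alloy: E = 73.02 GPa, ρ = 2780 kg/m³
  epoxy: E = 3.790 GPa, ρ = 1230 kg/m³
  molybdenum: E = 328.3 GPa, ρ = 10210 kg/m³
  gray cast iron: E = 121.0 GPa, ρ = 7020 kg/m³
  alloy steel: E = 211.0 GPa, ρ = 7859 kg/m³
  aluminum alloy: M = 3.07×10⁻³
  alloy steel: M = 1.85×10⁻³
  molybdenum: M = 1.77×10⁻³
  epoxy: M = 1.58×10⁻³
  gray cast iron: M = 1.57×10⁻³
The maximum is for aluminum alloy.

aluminum alloy, M = 3.07×10⁻³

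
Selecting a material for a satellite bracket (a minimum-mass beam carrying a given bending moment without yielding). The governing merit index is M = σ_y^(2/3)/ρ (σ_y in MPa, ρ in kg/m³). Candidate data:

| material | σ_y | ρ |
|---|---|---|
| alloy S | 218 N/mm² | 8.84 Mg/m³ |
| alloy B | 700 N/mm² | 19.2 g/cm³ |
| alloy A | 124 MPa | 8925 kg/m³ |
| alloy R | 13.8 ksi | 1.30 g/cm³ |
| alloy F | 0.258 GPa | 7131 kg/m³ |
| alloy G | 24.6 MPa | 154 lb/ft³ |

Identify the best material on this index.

alloy R

After converting to SI:
  alloy S: σ_y = 218.0 MPa, ρ = 8840 kg/m³
  alloy B: σ_y = 700.0 MPa, ρ = 19200 kg/m³
  alloy A: σ_y = 124.0 MPa, ρ = 8925 kg/m³
  alloy R: σ_y = 95.15 MPa, ρ = 1300 kg/m³
  alloy F: σ_y = 258.0 MPa, ρ = 7131 kg/m³
  alloy G: σ_y = 24.60 MPa, ρ = 2467 kg/m³
  alloy R: M = 16.0×10⁻³
  alloy F: M = 5.68×10⁻³
  alloy B: M = 4.11×10⁻³
  alloy S: M = 4.10×10⁻³
  alloy G: M = 3.43×10⁻³
  alloy A: M = 2.79×10⁻³
Alloy R ranks first.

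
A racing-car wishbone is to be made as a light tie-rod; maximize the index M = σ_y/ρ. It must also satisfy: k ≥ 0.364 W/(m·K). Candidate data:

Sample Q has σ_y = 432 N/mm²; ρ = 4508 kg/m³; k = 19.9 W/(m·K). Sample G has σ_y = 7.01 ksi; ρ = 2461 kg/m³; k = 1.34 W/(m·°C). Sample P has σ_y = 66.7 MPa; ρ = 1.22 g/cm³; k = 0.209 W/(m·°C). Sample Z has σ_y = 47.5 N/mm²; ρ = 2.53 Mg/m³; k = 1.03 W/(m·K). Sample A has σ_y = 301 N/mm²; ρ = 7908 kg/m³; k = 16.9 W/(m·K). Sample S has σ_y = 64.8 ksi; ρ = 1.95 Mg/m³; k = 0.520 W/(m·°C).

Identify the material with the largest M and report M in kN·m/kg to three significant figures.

sample S, M = 229 kN·m/kg

Screen on constraints: k ≥ 0.364 W/(m·K). Survivors: sample Q, sample G, sample Z, sample A, sample S.
Convert each candidate to consistent units, then evaluate M:
  sample Q: σ_y = 432.0 MPa, ρ = 4508 kg/m³
  sample G: σ_y = 48.33 MPa, ρ = 2461 kg/m³
  sample Z: σ_y = 47.50 MPa, ρ = 2530 kg/m³
  sample A: σ_y = 301.0 MPa, ρ = 7908 kg/m³
  sample S: σ_y = 446.8 MPa, ρ = 1950 kg/m³
  sample S: M = 229 kN·m/kg
  sample Q: M = 95.8 kN·m/kg
  sample A: M = 38.1 kN·m/kg
  sample G: M = 19.6 kN·m/kg
  sample Z: M = 18.8 kN·m/kg
Sample S ranks first.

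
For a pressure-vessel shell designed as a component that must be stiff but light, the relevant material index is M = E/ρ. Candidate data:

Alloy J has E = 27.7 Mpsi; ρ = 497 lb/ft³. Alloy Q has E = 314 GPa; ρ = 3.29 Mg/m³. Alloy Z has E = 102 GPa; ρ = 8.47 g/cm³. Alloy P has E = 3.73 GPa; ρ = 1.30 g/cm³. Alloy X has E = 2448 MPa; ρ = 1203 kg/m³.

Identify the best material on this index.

alloy Q

Normalizing units and computing the index:
  alloy J: E = 191.0 GPa, ρ = 7961 kg/m³
  alloy Q: E = 314.0 GPa, ρ = 3290 kg/m³
  alloy Z: E = 102.0 GPa, ρ = 8470 kg/m³
  alloy P: E = 3.730 GPa, ρ = 1300 kg/m³
  alloy X: E = 2.448 GPa, ρ = 1203 kg/m³
  alloy Q: M = 95.4 MN·m/kg
  alloy J: M = 24.0 MN·m/kg
  alloy Z: M = 12.0 MN·m/kg
  alloy P: M = 2.87 MN·m/kg
  alloy X: M = 2.03 MN·m/kg
Alloy Q has the largest M.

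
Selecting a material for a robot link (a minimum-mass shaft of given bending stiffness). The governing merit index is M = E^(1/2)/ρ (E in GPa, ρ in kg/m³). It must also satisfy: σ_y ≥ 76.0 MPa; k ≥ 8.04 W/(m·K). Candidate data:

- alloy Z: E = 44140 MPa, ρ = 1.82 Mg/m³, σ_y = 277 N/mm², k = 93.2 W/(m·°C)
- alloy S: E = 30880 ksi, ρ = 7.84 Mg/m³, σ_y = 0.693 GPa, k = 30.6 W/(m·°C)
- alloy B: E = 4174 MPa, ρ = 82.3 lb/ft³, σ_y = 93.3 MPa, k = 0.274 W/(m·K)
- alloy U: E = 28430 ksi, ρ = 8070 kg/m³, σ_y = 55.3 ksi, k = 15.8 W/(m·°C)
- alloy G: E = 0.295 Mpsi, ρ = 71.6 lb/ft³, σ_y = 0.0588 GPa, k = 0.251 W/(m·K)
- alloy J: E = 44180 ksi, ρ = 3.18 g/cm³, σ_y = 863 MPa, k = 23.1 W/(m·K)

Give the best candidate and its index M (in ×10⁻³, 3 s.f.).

Screen on constraints: σ_y ≥ 76.0 MPa; k ≥ 8.04 W/(m·K). Survivors: alloy Z, alloy S, alloy U, alloy J.
After converting to SI:
  alloy Z: E = 44.14 GPa, ρ = 1820 kg/m³
  alloy S: E = 212.9 GPa, ρ = 7840 kg/m³
  alloy U: E = 196.0 GPa, ρ = 8070 kg/m³
  alloy J: E = 304.6 GPa, ρ = 3180 kg/m³
  alloy J: M = 5.49×10⁻³
  alloy Z: M = 3.65×10⁻³
  alloy S: M = 1.86×10⁻³
  alloy U: M = 1.73×10⁻³
The maximum is for alloy J.

alloy J, M = 5.49×10⁻³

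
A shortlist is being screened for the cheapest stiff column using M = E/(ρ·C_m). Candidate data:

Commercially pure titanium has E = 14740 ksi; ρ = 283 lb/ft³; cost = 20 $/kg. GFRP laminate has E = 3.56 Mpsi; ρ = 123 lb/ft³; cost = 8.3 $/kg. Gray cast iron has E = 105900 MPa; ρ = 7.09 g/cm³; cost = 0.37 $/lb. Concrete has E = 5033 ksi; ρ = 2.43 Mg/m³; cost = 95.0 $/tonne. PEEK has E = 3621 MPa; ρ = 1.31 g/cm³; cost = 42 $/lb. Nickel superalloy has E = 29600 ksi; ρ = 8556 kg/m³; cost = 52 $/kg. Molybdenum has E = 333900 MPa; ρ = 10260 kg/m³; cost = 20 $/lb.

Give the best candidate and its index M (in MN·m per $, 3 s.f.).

Normalizing units and computing the index:
  commercially pure titanium: E = 101.6 GPa, ρ = 4533 kg/m³, cost = 20.00 $/kg
  GFRP laminate: E = 24.55 GPa, ρ = 1970 kg/m³, cost = 8.300 $/kg
  gray cast iron: E = 105.9 GPa, ρ = 7090 kg/m³, cost = 0.8157 $/kg
  concrete: E = 34.70 GPa, ρ = 2430 kg/m³, cost = 0.09500 $/kg
  PEEK: E = 3.621 GPa, ρ = 1310 kg/m³, cost = 92.59 $/kg
  nickel superalloy: E = 204.1 GPa, ρ = 8556 kg/m³, cost = 52.00 $/kg
  molybdenum: E = 333.9 GPa, ρ = 10260 kg/m³, cost = 44.09 $/kg
  concrete: M = 150 MN·m per $
  gray cast iron: M = 18.3 MN·m per $
  GFRP laminate: M = 1.50 MN·m per $
  commercially pure titanium: M = 1.12 MN·m per $
  molybdenum: M = 0.738 MN·m per $
  nickel superalloy: M = 0.459 MN·m per $
  PEEK: M = 0.0299 MN·m per $
The maximum is for concrete.

concrete, M = 150 MN·m per $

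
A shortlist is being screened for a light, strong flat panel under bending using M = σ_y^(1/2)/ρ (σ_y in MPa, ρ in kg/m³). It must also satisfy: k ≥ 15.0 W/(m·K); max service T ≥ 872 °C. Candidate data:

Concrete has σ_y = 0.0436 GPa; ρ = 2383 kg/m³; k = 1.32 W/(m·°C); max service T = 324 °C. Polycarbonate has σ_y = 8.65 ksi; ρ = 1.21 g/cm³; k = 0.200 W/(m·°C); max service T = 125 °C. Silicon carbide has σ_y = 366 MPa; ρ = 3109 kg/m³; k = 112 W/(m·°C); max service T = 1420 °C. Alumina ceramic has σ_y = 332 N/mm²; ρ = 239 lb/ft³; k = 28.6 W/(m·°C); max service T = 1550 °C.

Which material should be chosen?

Screen on constraints: k ≥ 15.0 W/(m·K); max service T ≥ 872 °C. Survivors: silicon carbide, alumina ceramic.
Convert each candidate to consistent units, then evaluate M:
  silicon carbide: σ_y = 366.0 MPa, ρ = 3109 kg/m³
  alumina ceramic: σ_y = 332.0 MPa, ρ = 3828 kg/m³
  silicon carbide: M = 6.15×10⁻³
  alumina ceramic: M = 4.76×10⁻³
Silicon carbide has the largest M.

silicon carbide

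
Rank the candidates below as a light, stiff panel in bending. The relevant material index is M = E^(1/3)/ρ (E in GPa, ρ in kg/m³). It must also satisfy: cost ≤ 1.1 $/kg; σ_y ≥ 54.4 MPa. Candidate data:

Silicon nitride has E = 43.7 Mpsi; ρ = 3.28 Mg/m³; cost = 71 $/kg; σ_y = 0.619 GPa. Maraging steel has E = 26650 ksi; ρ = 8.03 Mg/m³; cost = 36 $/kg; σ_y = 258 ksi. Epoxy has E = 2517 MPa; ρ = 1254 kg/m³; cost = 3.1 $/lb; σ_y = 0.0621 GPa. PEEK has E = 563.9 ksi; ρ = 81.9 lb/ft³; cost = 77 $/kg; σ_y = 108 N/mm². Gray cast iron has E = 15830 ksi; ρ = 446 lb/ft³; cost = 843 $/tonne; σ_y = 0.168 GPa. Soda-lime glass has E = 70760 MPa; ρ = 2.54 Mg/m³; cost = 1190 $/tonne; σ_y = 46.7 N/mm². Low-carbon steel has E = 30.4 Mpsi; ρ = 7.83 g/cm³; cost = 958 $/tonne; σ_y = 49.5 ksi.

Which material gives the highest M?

low-carbon steel

Screen on constraints: cost ≤ 1.1 $/kg; σ_y ≥ 54.4 MPa. Survivors: gray cast iron, low-carbon steel.
Convert each candidate to consistent units, then evaluate M:
  gray cast iron: E = 109.1 GPa, ρ = 7144 kg/m³
  low-carbon steel: E = 209.6 GPa, ρ = 7830 kg/m³
  low-carbon steel: M = 0.759×10⁻³
  gray cast iron: M = 0.669×10⁻³
Low-carbon steel has the largest M.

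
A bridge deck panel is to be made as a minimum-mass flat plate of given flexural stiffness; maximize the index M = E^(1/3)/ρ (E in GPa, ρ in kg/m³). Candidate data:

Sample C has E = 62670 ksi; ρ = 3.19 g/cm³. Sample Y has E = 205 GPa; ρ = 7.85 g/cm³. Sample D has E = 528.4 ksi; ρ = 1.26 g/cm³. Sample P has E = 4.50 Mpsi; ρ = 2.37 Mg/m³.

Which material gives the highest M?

Normalizing units and computing the index:
  sample C: E = 432.1 GPa, ρ = 3190 kg/m³
  sample Y: E = 205.0 GPa, ρ = 7850 kg/m³
  sample D: E = 3.643 GPa, ρ = 1260 kg/m³
  sample P: E = 31.03 GPa, ρ = 2370 kg/m³
  sample C: M = 2.37×10⁻³
  sample P: M = 1.33×10⁻³
  sample D: M = 1.22×10⁻³
  sample Y: M = 0.751×10⁻³
Highest index: sample C.

sample C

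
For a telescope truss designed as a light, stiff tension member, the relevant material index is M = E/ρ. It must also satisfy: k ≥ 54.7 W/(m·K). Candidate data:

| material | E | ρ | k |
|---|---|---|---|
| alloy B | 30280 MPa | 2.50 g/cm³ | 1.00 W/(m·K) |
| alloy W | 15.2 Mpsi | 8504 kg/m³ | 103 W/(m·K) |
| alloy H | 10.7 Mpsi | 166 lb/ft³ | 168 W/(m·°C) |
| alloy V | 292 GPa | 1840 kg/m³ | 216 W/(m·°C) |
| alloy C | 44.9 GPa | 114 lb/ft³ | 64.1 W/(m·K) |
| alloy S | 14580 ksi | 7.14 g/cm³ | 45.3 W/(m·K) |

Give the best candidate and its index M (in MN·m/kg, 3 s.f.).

alloy V, M = 159 MN·m/kg

Screen on constraints: k ≥ 54.7 W/(m·K). Survivors: alloy W, alloy H, alloy V, alloy C.
In SI units:
  alloy W: E = 104.8 GPa, ρ = 8504 kg/m³
  alloy H: E = 73.77 GPa, ρ = 2659 kg/m³
  alloy V: E = 292.0 GPa, ρ = 1840 kg/m³
  alloy C: E = 44.90 GPa, ρ = 1826 kg/m³
  alloy V: M = 159 MN·m/kg
  alloy H: M = 27.7 MN·m/kg
  alloy C: M = 24.6 MN·m/kg
  alloy W: M = 12.3 MN·m/kg
Highest index: alloy V.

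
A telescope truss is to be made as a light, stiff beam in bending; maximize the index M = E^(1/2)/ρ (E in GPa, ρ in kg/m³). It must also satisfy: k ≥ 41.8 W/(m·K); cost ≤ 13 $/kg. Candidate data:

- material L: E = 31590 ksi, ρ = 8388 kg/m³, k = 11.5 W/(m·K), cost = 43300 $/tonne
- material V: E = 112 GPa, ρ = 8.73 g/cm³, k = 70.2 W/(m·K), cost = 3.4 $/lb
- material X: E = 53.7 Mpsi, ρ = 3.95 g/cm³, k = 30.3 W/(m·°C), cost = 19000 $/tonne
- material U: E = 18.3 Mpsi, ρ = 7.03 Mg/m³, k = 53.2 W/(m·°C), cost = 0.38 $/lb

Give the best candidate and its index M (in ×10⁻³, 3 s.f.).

material U, M = 1.60×10⁻³

Screen on constraints: k ≥ 41.8 W/(m·K); cost ≤ 13 $/kg. Survivors: material V, material U.
Convert each candidate to consistent units, then evaluate M:
  material V: E = 112.0 GPa, ρ = 8730 kg/m³
  material U: E = 126.2 GPa, ρ = 7030 kg/m³
  material U: M = 1.60×10⁻³
  material V: M = 1.21×10⁻³
Material U has the largest M.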